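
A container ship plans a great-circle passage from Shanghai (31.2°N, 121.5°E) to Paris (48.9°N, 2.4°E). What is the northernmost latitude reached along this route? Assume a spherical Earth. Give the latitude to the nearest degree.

≈ 60°N

The great circle lies in the plane with unit normal n̂ = (p₁ × p₂)/|p₁ × p₂|.
Here n̂_z ≈ -0.495; the vertex latitude is φ_max = arccos|n̂_z| ≈ 60.3°.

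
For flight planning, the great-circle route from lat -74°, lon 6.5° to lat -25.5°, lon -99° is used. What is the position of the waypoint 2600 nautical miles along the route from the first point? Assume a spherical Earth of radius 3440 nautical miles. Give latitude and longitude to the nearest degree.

≈ lat -50°, lon -88°

Convert each endpoint to a unit vector on the sphere (x = cos φ cos λ, y = cos φ sin λ, z = sin φ).
The central angle between the endpoints is δ = arccos(p₁·p₂) ≈ 1.216 rad (69.7°). The total great-circle distance is δ·R ≈ 1.216 × 3440 ≈ 4183 nmi, so the target fraction is f = 2600/4183 ≈ 0.622.
Interpolate at f ≈ 0.622 with slerp weights a = sin((1−f)δ)/sin δ ≈ 0.474, b = sin(fδ)/sin δ ≈ 0.731.
p = a·p₁ + b·p₂ ≈ (0.026, -0.637, -0.770); φ = arcsin(p_z) ≈ -50.37°, λ = atan2(p_y, p_x) ≈ -87.62°.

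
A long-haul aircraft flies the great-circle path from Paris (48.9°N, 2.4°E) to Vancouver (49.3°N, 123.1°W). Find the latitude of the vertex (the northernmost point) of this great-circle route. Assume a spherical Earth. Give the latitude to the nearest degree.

The great circle lies in the plane with unit normal n̂ = (p₁ × p₂)/|p₁ × p₂|.
Here n̂_z ≈ -0.369; the vertex latitude is φ_max = arccos|n̂_z| ≈ 68.4°.
Check via Clairaut: cos φ_max = |cos φ₁| · sin C = cos(48.9°)·sin(34.1°) ≈ 0.369, again giving ≈ 68.4°.

≈ 68°N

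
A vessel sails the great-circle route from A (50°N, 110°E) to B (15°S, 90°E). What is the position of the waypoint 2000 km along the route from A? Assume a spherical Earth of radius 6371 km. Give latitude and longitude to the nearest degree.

≈ (33°N, 102°E)

Write both endpoints as unit vectors p₁, p₂ with components (cos φ cos λ, cos φ sin λ, sin φ).
The central angle between the endpoints is δ = arccos(p₁·p₂) ≈ 1.175 rad (67.3°). The total great-circle distance is δ·R ≈ 1.175 × 6371 ≈ 7488 km, so the target fraction is f = 2000/7488 ≈ 0.267.
Interpolate at f ≈ 0.267 with slerp weights a = sin((1−f)δ)/sin δ ≈ 0.822, b = sin(fδ)/sin δ ≈ 0.335.
p = a·p₁ + b·p₂ ≈ (-0.181, 0.820, 0.543); φ = arcsin(p_z) ≈ 32.91°, λ = atan2(p_y, p_x) ≈ 102.43°.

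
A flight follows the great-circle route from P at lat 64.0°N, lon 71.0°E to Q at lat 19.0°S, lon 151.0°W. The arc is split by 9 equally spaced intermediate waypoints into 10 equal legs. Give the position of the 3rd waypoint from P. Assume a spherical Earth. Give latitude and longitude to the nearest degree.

≈ lat 61°N, lon 160°E

Convert each endpoint to a unit vector on the sphere (x = cos φ cos λ, y = cos φ sin λ, z = sin φ).
The central angle between the endpoints is δ = arccos(p₁·p₂) ≈ 2.215 rad (126.9°).
Interpolate at f = 3/10 with slerp weights a = sin((1−f)δ)/sin δ ≈ 1.250, b = sin(fδ)/sin δ ≈ 0.771.
p = a·p₁ + b·p₂ ≈ (-0.459, 0.165, 0.873); φ = arcsin(p_z) ≈ 60.79°, λ = atan2(p_y, p_x) ≈ 160.27°.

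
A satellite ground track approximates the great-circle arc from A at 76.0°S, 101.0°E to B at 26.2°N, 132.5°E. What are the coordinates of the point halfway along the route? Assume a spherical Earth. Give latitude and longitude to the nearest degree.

From cos δ = sin φ₁ sin φ₂ + cos φ₁ cos φ₂ cos Δλ, the central angle is δ ≈ 1.817 rad (104.1°).
Interpolate at f = 1/2 with slerp weights a = sin((1−f)δ)/sin δ ≈ 0.813, b = sin(fδ)/sin δ ≈ 0.813.
p = a·p₁ + b·p₂ ≈ (-0.530, 0.731, -0.430); φ = arcsin(p_z) ≈ -25.46°, λ = atan2(p_y, p_x) ≈ 125.97°.

≈ 25°S, 126°E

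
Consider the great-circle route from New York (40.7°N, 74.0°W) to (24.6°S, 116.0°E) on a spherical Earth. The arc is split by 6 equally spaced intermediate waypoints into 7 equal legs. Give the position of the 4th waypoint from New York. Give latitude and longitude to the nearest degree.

From cos δ = sin φ₁ sin φ₂ + cos φ₁ cos φ₂ cos Δλ, the central angle is δ ≈ 2.825 rad (161.9°).
Interpolate at f = 4/7 with slerp weights a = sin((1−f)δ)/sin δ ≈ 3.006, b = sin(fδ)/sin δ ≈ 3.209.
p = a·p₁ + b·p₂ ≈ (-0.651, 0.432, 0.624); φ = arcsin(p_z) ≈ 38.64°, λ = atan2(p_y, p_x) ≈ 146.44°.

≈ (39°N, 146°E)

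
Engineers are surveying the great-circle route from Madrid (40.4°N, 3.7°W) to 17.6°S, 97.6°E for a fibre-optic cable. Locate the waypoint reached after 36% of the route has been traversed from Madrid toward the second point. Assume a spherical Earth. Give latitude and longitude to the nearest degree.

≈ 26°N, 41°E

Write both endpoints as unit vectors p₁, p₂ with components (cos φ cos λ, cos φ sin λ, sin φ).
The central angle between the endpoints is δ = arccos(p₁·p₂) ≈ 1.916 rad (109.8°).
Interpolate at f = 0.36 with slerp weights a = sin((1−f)δ)/sin δ ≈ 1.000, b = sin(fδ)/sin δ ≈ 0.676.
p = a·p₁ + b·p₂ ≈ (0.675, 0.590, 0.444); φ = arcsin(p_z) ≈ 26.34°, λ = atan2(p_y, p_x) ≈ 41.15°.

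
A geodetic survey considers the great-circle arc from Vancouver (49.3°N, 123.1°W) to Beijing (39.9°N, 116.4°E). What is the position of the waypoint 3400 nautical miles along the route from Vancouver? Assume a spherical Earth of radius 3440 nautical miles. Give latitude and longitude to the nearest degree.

≈ 55°N, 136°E

From cos δ = sin φ₁ sin φ₂ + cos φ₁ cos φ₂ cos Δλ, the central angle is δ ≈ 1.336 rad (76.6°). The total great-circle distance is δ·R ≈ 1.336 × 3440 ≈ 4597 nmi, so the target fraction is f = 3400/4597 ≈ 0.740.
Interpolate at f ≈ 0.740 with slerp weights a = sin((1−f)δ)/sin δ ≈ 0.351, b = sin(fδ)/sin δ ≈ 0.859.
p = a·p₁ + b·p₂ ≈ (-0.418, 0.399, 0.817); φ = arcsin(p_z) ≈ 54.74°, λ = atan2(p_y, p_x) ≈ 136.34°.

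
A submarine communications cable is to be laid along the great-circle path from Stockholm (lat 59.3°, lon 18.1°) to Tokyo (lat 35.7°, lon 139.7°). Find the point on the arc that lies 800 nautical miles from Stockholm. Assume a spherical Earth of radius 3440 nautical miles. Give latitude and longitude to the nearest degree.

Convert each endpoint to a unit vector on the sphere (x = cos φ cos λ, y = cos φ sin λ, z = sin φ).
The central angle between the endpoints is δ = arccos(p₁·p₂) ≈ 1.282 rad (73.5°). The total great-circle distance is δ·R ≈ 1.282 × 3440 ≈ 4411 nmi, so the target fraction is f = 800/4411 ≈ 0.181.
Interpolate at f ≈ 0.181 with slerp weights a = sin((1−f)δ)/sin δ ≈ 0.905, b = sin(fδ)/sin δ ≈ 0.240.
p = a·p₁ + b·p₂ ≈ (0.290, 0.270, 0.918); φ = arcsin(p_z) ≈ 66.66°, λ = atan2(p_y, p_x) ≈ 42.92°.

≈ lat 67°, lon 43°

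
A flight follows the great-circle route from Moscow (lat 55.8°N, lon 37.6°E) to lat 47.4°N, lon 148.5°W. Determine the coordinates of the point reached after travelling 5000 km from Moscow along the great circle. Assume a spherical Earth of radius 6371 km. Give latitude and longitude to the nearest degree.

≈ lat 79°N, lon 158°W

From cos δ = sin φ₁ sin φ₂ + cos φ₁ cos φ₂ cos Δλ, the central angle is δ ≈ 1.338 rad (76.7°). The total great-circle distance is δ·R ≈ 1.338 × 6371 ≈ 8526 km, so the target fraction is f = 5000/8526 ≈ 0.586.
Interpolate at f ≈ 0.586 with slerp weights a = sin((1−f)δ)/sin δ ≈ 0.540, b = sin(fδ)/sin δ ≈ 0.726.
p = a·p₁ + b·p₂ ≈ (-0.179, -0.072, 0.981); φ = arcsin(p_z) ≈ 78.91°, λ = atan2(p_y, p_x) ≈ -158.15°.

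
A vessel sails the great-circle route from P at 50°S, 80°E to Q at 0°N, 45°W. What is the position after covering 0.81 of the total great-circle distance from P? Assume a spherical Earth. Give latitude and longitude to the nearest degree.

The haversine formula gives a central angle δ ≈ 1.948 rad (111.6°) between the endpoints.
Interpolate at f = 0.81 with slerp weights a = sin((1−f)δ)/sin δ ≈ 0.389, b = sin(fδ)/sin δ ≈ 1.076.
p = a·p₁ + b·p₂ ≈ (0.804, -0.514, -0.298); φ = arcsin(p_z) ≈ -17.35°, λ = atan2(p_y, p_x) ≈ -32.60°.

≈ 17°S, 33°W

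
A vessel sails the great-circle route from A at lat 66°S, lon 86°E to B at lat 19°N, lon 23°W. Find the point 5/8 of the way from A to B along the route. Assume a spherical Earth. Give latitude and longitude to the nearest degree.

≈ lat 20°S, lon 5°W

Convert each endpoint to a unit vector on the sphere (x = cos φ cos λ, y = cos φ sin λ, z = sin φ).
The central angle between the endpoints is δ = arccos(p₁·p₂) ≈ 2.007 rad (115.0°).
Interpolate at f = 5/8 with slerp weights a = sin((1−f)δ)/sin δ ≈ 0.754, b = sin(fδ)/sin δ ≈ 1.049.
p = a·p₁ + b·p₂ ≈ (0.934, -0.081, -0.348); φ = arcsin(p_z) ≈ -20.34°, λ = atan2(p_y, p_x) ≈ -4.98°.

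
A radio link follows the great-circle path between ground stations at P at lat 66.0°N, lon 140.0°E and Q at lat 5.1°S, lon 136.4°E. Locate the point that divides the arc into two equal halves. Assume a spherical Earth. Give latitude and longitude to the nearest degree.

≈ lat 30°N, lon 137°E

Convert each endpoint to a unit vector on the sphere (x = cos φ cos λ, y = cos φ sin λ, z = sin φ).
The central angle between the endpoints is δ = arccos(p₁·p₂) ≈ 1.242 rad (71.1°).
Interpolate at f = 1/2 with slerp weights a = sin((1−f)δ)/sin δ ≈ 0.615, b = sin(fδ)/sin δ ≈ 0.615.
p = a·p₁ + b·p₂ ≈ (-0.635, 0.583, 0.507); φ = arcsin(p_z) ≈ 30.46°, λ = atan2(p_y, p_x) ≈ 137.44°.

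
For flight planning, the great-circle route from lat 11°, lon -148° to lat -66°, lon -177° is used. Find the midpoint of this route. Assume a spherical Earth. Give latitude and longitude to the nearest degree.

Write both endpoints as unit vectors p₁, p₂ with components (cos φ cos λ, cos φ sin λ, sin φ).
The central angle between the endpoints is δ = arccos(p₁·p₂) ≈ 1.395 rad (79.9°).
Interpolate at f = 1/2 with slerp weights a = sin((1−f)δ)/sin δ ≈ 0.652, b = sin(fδ)/sin δ ≈ 0.652.
p = a·p₁ + b·p₂ ≈ (-0.808, -0.353, -0.471); φ = arcsin(p_z) ≈ -28.13°, λ = atan2(p_y, p_x) ≈ -156.39°.

≈ lat -28°, lon -156°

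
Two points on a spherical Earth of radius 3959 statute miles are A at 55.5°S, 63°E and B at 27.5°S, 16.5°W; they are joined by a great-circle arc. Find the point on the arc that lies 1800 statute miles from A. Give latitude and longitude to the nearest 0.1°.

≈ 51.0°S, 19.4°E

Write both endpoints as unit vectors p₁, p₂ with components (cos φ cos λ, cos φ sin λ, sin φ).
The central angle between the endpoints is δ = arccos(p₁·p₂) ≈ 1.079 rad (61.8°). The total great-circle distance is δ·R ≈ 1.079 × 3959 ≈ 4272 mi, so the target fraction is f = 1800/4272 ≈ 0.421.
Interpolate at f ≈ 0.421 with slerp weights a = sin((1−f)δ)/sin δ ≈ 0.663, b = sin(fδ)/sin δ ≈ 0.498.
p = a·p₁ + b·p₂ ≈ (0.594, 0.209, -0.777); φ = arcsin(p_z) ≈ -50.95°, λ = atan2(p_y, p_x) ≈ 19.40°.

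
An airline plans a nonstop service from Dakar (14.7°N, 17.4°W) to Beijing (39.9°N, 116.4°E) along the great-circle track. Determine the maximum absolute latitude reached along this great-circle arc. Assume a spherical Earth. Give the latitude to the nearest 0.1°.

The great circle lies in the plane with unit normal n̂ = (p₁ × p₂)/|p₁ × p₂|.
Here n̂_z ≈ +0.572; the vertex latitude is φ_max = arccos|n̂_z| ≈ 55.1°.

≈ 55.1°N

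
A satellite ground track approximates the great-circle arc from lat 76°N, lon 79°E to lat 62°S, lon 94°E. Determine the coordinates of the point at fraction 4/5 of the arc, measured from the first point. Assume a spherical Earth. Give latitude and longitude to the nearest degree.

≈ lat 34°S, lon 91°E

Convert each endpoint to a unit vector on the sphere (x = cos φ cos λ, y = cos φ sin λ, z = sin φ).
The central angle between the endpoints is δ = arccos(p₁·p₂) ≈ 2.414 rad (138.3°).
Interpolate at f = 4/5 with slerp weights a = sin((1−f)δ)/sin δ ≈ 0.698, b = sin(fδ)/sin δ ≈ 1.407.
p = a·p₁ + b·p₂ ≈ (-0.014, 0.825, -0.565); φ = arcsin(p_z) ≈ -34.40°, λ = atan2(p_y, p_x) ≈ 90.96°.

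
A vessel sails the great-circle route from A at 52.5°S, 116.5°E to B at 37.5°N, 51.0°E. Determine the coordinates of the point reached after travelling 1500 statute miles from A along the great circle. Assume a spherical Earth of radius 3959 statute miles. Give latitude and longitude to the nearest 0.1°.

Convert each endpoint to a unit vector on the sphere (x = cos φ cos λ, y = cos φ sin λ, z = sin φ).
The central angle between the endpoints is δ = arccos(p₁·p₂) ≈ 1.857 rad (106.4°). The total great-circle distance is δ·R ≈ 1.857 × 3959 ≈ 7353 mi, so the target fraction is f = 1500/7353 ≈ 0.204.
Interpolate at f ≈ 0.204 with slerp weights a = sin((1−f)δ)/sin δ ≈ 1.038, b = sin(fδ)/sin δ ≈ 0.386.
p = a·p₁ + b·p₂ ≈ (-0.089, 0.803, -0.589); φ = arcsin(p_z) ≈ -36.07°, λ = atan2(p_y, p_x) ≈ 96.35°.

≈ 36.1°S, 96.4°E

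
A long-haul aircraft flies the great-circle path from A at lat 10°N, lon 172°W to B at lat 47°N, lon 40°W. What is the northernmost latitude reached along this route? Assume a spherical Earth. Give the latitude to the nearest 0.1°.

≈ 58.2°N

The great circle lies in the plane with unit normal n̂ = (p₁ × p₂)/|p₁ × p₂|.
Here n̂_z ≈ +0.527; the vertex latitude is φ_max = arccos|n̂_z| ≈ 58.2°.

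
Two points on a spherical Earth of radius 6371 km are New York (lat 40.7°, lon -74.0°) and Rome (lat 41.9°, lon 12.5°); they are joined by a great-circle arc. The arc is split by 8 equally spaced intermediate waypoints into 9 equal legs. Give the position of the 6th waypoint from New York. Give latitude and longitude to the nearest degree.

The haversine formula gives a central angle δ ≈ 1.082 rad (62.0°) between the endpoints.
Interpolate at f = 6/9 with slerp weights a = sin((1−f)δ)/sin δ ≈ 0.400, b = sin(fδ)/sin δ ≈ 0.748.
p = a·p₁ + b·p₂ ≈ (0.627, -0.171, 0.760); φ = arcsin(p_z) ≈ 49.47°, λ = atan2(p_y, p_x) ≈ -15.23°.

≈ lat 49°, lon -15°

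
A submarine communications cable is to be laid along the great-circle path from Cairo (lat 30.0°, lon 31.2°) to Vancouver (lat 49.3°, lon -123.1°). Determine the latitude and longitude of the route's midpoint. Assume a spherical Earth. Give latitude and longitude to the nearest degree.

≈ lat 72°, lon -14°

The haversine formula gives a central angle δ ≈ 1.701 rad (97.5°) between the endpoints.
Interpolate at f = 1/2 with slerp weights a = sin((1−f)δ)/sin δ ≈ 0.758, b = sin(fδ)/sin δ ≈ 0.758.
p = a·p₁ + b·p₂ ≈ (0.292, -0.074, 0.954); φ = arcsin(p_z) ≈ 72.49°, λ = atan2(p_y, p_x) ≈ -14.24°.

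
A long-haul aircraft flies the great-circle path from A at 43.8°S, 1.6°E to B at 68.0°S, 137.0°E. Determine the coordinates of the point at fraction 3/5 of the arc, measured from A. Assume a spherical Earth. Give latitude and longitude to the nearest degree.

≈ 76°S, 50°E

Write both endpoints as unit vectors p₁, p₂ with components (cos φ cos λ, cos φ sin λ, sin φ).
The central angle between the endpoints is δ = arccos(p₁·p₂) ≈ 1.105 rad (63.3°).
Interpolate at f = 3/5 with slerp weights a = sin((1−f)δ)/sin δ ≈ 0.479, b = sin(fδ)/sin δ ≈ 0.689.
p = a·p₁ + b·p₂ ≈ (0.157, 0.186, -0.970); φ = arcsin(p_z) ≈ -75.94°, λ = atan2(p_y, p_x) ≈ 49.84°.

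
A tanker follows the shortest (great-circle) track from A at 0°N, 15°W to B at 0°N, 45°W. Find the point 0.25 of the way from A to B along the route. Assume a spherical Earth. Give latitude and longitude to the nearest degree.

Write both endpoints as unit vectors p₁, p₂ with components (cos φ cos λ, cos φ sin λ, sin φ).
The central angle between the endpoints is δ = arccos(p₁·p₂) ≈ 0.524 rad (30.0°).
Interpolate at f = 0.25 with slerp weights a = sin((1−f)δ)/sin δ ≈ 0.765, b = sin(fδ)/sin δ ≈ 0.261.
p = a·p₁ + b·p₂ ≈ (0.924, -0.383, 0.000); φ = arcsin(p_z) ≈ 0.00°, λ = atan2(p_y, p_x) ≈ -22.50°.

≈ 0°N, 22°W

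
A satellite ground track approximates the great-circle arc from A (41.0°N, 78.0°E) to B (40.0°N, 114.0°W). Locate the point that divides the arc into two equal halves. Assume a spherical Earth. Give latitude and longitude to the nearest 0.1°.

From cos δ = sin φ₁ sin φ₂ + cos φ₁ cos φ₂ cos Δλ, the central angle is δ ≈ 1.715 rad (98.3°).
Interpolate at f = 1/2 with slerp weights a = sin((1−f)δ)/sin δ ≈ 0.764, b = sin(fδ)/sin δ ≈ 0.764.
p = a·p₁ + b·p₂ ≈ (-0.118, 0.029, 0.993); φ = arcsin(p_z) ≈ 83.01°, λ = atan2(p_y, p_x) ≈ 166.06°.

≈ (83.0°N, 166.1°E)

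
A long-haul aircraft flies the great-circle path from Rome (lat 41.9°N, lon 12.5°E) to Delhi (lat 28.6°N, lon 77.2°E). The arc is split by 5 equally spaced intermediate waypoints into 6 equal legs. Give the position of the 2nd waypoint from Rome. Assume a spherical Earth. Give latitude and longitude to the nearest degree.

Convert each endpoint to a unit vector on the sphere (x = cos φ cos λ, y = cos φ sin λ, z = sin φ).
The central angle between the endpoints is δ = arccos(p₁·p₂) ≈ 0.929 rad (53.2°).
Interpolate at f = 2/6 with slerp weights a = sin((1−f)δ)/sin δ ≈ 0.725, b = sin(fδ)/sin δ ≈ 0.380.
p = a·p₁ + b·p₂ ≈ (0.601, 0.442, 0.666); φ = arcsin(p_z) ≈ 41.76°, λ = atan2(p_y, p_x) ≈ 36.38°.

≈ lat 42°N, lon 36°E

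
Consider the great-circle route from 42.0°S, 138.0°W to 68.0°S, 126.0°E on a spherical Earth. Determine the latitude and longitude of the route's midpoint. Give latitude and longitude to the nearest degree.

Write both endpoints as unit vectors p₁, p₂ with components (cos φ cos λ, cos φ sin λ, sin φ).
The central angle between the endpoints is δ = arccos(p₁·p₂) ≈ 0.938 rad (53.8°).
Interpolate at f = 1/2 with slerp weights a = sin((1−f)δ)/sin δ ≈ 0.561, b = sin(fδ)/sin δ ≈ 0.561.
p = a·p₁ + b·p₂ ≈ (-0.433, -0.109, -0.895); φ = arcsin(p_z) ≈ -63.48°, λ = atan2(p_y, p_x) ≈ -165.89°.

≈ 63°S, 166°W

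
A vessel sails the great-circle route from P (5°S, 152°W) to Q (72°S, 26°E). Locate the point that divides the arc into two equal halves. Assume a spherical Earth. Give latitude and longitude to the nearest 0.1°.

The haversine formula gives a central angle δ ≈ 1.797 rad (103.0°) between the endpoints.
Interpolate at f = 1/2 with slerp weights a = sin((1−f)δ)/sin δ ≈ 0.803, b = sin(fδ)/sin δ ≈ 0.803.
p = a·p₁ + b·p₂ ≈ (-0.483, -0.267, -0.834); φ = arcsin(p_z) ≈ -56.49°, λ = atan2(p_y, p_x) ≈ -151.10°.

≈ (56.5°S, 151.1°W)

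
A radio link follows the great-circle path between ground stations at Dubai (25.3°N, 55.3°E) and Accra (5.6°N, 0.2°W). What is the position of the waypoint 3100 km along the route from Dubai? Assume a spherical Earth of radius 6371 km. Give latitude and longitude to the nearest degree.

≈ 17°N, 26°E

Write both endpoints as unit vectors p₁, p₂ with components (cos φ cos λ, cos φ sin λ, sin φ).
The central angle between the endpoints is δ = arccos(p₁·p₂) ≈ 0.987 rad (56.5°). The total great-circle distance is δ·R ≈ 0.987 × 6371 ≈ 6287 km, so the target fraction is f = 3100/6287 ≈ 0.493.
Interpolate at f ≈ 0.493 with slerp weights a = sin((1−f)δ)/sin δ ≈ 0.575, b = sin(fδ)/sin δ ≈ 0.560.
p = a·p₁ + b·p₂ ≈ (0.854, 0.425, 0.300); φ = arcsin(p_z) ≈ 17.48°, λ = atan2(p_y, p_x) ≈ 26.49°.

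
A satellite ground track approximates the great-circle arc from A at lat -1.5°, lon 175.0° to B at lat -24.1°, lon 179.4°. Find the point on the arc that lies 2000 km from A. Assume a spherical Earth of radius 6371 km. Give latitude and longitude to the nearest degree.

≈ lat -19°, lon 178°

The haversine formula gives a central angle δ ≈ 0.401 rad (23.0°) between the endpoints. The total great-circle distance is δ·R ≈ 0.401 × 6371 ≈ 2557 km, so the target fraction is f = 2000/2557 ≈ 0.782.
Interpolate at f ≈ 0.782 with slerp weights a = sin((1−f)δ)/sin δ ≈ 0.224, b = sin(fδ)/sin δ ≈ 0.790.
p = a·p₁ + b·p₂ ≈ (-0.944, 0.027, -0.329); φ = arcsin(p_z) ≈ -19.18°, λ = atan2(p_y, p_x) ≈ 178.36°.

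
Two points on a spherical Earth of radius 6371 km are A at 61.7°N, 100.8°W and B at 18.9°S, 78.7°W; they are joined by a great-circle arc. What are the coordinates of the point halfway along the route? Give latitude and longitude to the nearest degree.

Write both endpoints as unit vectors p₁, p₂ with components (cos φ cos λ, cos φ sin λ, sin φ).
The central angle between the endpoints is δ = arccos(p₁·p₂) ≈ 1.440 rad (82.5°).
Interpolate at f = 1/2 with slerp weights a = sin((1−f)δ)/sin δ ≈ 0.665, b = sin(fδ)/sin δ ≈ 0.665.
p = a·p₁ + b·p₂ ≈ (0.064, -0.927, 0.370); φ = arcsin(p_z) ≈ 21.73°, λ = atan2(p_y, p_x) ≈ -86.04°.

≈ 22°N, 86°W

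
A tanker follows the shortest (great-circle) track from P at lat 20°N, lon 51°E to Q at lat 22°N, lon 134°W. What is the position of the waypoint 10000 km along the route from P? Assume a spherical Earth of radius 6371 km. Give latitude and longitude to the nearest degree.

≈ lat 69°N, lon 149°W

From cos δ = sin φ₁ sin φ₂ + cos φ₁ cos φ₂ cos Δλ, the central angle is δ ≈ 2.404 rad (137.7°). The total great-circle distance is δ·R ≈ 2.404 × 6371 ≈ 15313 km, so the target fraction is f = 10000/15313 ≈ 0.653.
Interpolate at f ≈ 0.653 with slerp weights a = sin((1−f)δ)/sin δ ≈ 1.101, b = sin(fδ)/sin δ ≈ 1.486.
p = a·p₁ + b·p₂ ≈ (-0.306, -0.187, 0.933); φ = arcsin(p_z) ≈ 68.95°, λ = atan2(p_y, p_x) ≈ -148.54°.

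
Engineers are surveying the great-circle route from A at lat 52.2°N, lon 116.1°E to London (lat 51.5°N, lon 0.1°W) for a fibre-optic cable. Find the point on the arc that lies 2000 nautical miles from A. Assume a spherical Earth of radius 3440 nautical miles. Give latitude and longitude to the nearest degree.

≈ lat 67°N, lon 53°E

Write both endpoints as unit vectors p₁, p₂ with components (cos φ cos λ, cos φ sin λ, sin φ).
The central angle between the endpoints is δ = arccos(p₁·p₂) ≈ 1.104 rad (63.3°). The total great-circle distance is δ·R ≈ 1.104 × 3440 ≈ 3798 nmi, so the target fraction is f = 2000/3798 ≈ 0.527.
Interpolate at f ≈ 0.527 with slerp weights a = sin((1−f)δ)/sin δ ≈ 0.559, b = sin(fδ)/sin δ ≈ 0.615.
p = a·p₁ + b·p₂ ≈ (0.232, 0.307, 0.923); φ = arcsin(p_z) ≈ 67.36°, λ = atan2(p_y, p_x) ≈ 52.91°.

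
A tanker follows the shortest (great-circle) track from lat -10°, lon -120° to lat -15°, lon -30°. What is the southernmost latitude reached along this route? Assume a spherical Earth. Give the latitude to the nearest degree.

The great circle lies in the plane with unit normal n̂ = (p₁ × p₂)/|p₁ × p₂|.
Here n̂_z ≈ +0.952; the vertex latitude is φ_max = arccos|n̂_z| ≈ 17.8°.
Check via Clairaut: cos φ_max = |cos φ₁| · sin C = cos(10.0°)·sin(104.8°) ≈ 0.952, again giving ≈ 17.8°.

≈ -18°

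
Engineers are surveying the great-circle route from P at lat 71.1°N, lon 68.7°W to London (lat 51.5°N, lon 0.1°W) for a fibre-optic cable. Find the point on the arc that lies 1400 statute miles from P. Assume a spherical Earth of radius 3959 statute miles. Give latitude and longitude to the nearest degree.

Convert each endpoint to a unit vector on the sphere (x = cos φ cos λ, y = cos φ sin λ, z = sin φ).
The central angle between the endpoints is δ = arccos(p₁·p₂) ≈ 0.620 rad (35.5°). The total great-circle distance is δ·R ≈ 0.620 × 3959 ≈ 2454 mi, so the target fraction is f = 1400/2454 ≈ 0.571.
Interpolate at f ≈ 0.571 with slerp weights a = sin((1−f)δ)/sin δ ≈ 0.453, b = sin(fδ)/sin δ ≈ 0.596.
p = a·p₁ + b·p₂ ≈ (0.424, -0.137, 0.895); φ = arcsin(p_z) ≈ 63.51°, λ = atan2(p_y, p_x) ≈ -17.93°.

≈ lat 64°N, lon 18°W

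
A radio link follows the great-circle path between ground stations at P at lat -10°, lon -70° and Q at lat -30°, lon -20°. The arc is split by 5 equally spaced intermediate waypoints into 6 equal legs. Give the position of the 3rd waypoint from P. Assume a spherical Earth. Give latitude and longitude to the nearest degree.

From cos δ = sin φ₁ sin φ₂ + cos φ₁ cos φ₂ cos Δλ, the central angle is δ ≈ 0.883 rad (50.6°).
Interpolate at f = 3/6 with slerp weights a = sin((1−f)δ)/sin δ ≈ 0.553, b = sin(fδ)/sin δ ≈ 0.553.
p = a·p₁ + b·p₂ ≈ (0.636, -0.676, -0.373); φ = arcsin(p_z) ≈ -21.87°, λ = atan2(p_y, p_x) ≈ -46.71°.

≈ lat -22°, lon -47°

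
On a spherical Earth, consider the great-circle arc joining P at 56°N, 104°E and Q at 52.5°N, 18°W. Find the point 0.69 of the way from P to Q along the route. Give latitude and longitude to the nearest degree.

≈ 67°N, 8°E

Write both endpoints as unit vectors p₁, p₂ with components (cos φ cos λ, cos φ sin λ, sin φ).
The central angle between the endpoints is δ = arccos(p₁·p₂) ≈ 1.073 rad (61.5°).
Interpolate at f = 0.69 with slerp weights a = sin((1−f)δ)/sin δ ≈ 0.372, b = sin(fδ)/sin δ ≈ 0.768.
p = a·p₁ + b·p₂ ≈ (0.394, 0.057, 0.917); φ = arcsin(p_z) ≈ 66.52°, λ = atan2(p_y, p_x) ≈ 8.26°.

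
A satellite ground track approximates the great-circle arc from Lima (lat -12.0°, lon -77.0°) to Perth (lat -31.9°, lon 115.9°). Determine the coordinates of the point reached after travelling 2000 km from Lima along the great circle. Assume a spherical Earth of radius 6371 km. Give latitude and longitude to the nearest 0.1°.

The haversine formula gives a central angle δ ≈ 2.346 rad (134.4°) between the endpoints. The total great-circle distance is δ·R ≈ 2.346 × 6371 ≈ 14944 km, so the target fraction is f = 2000/14944 ≈ 0.134.
Interpolate at f ≈ 0.134 with slerp weights a = sin((1−f)δ)/sin δ ≈ 1.253, b = sin(fδ)/sin δ ≈ 0.432.
p = a·p₁ + b·p₂ ≈ (0.116, -0.865, -0.489); φ = arcsin(p_z) ≈ -29.27°, λ = atan2(p_y, p_x) ≈ -82.39°.

≈ lat -29.3°, lon -82.4°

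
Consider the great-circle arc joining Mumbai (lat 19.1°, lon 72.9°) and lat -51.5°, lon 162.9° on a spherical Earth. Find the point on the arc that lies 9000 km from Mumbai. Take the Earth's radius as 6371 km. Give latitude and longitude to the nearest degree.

Write both endpoints as unit vectors p₁, p₂ with components (cos φ cos λ, cos φ sin λ, sin φ).
The central angle between the endpoints is δ = arccos(p₁·p₂) ≈ 1.830 rad (104.8°). The total great-circle distance is δ·R ≈ 1.830 × 6371 ≈ 11657 km, so the target fraction is f = 9000/11657 ≈ 0.772.
Interpolate at f ≈ 0.772 with slerp weights a = sin((1−f)δ)/sin δ ≈ 0.419, b = sin(fδ)/sin δ ≈ 1.022.
p = a·p₁ + b·p₂ ≈ (-0.491, 0.566, -0.662); φ = arcsin(p_z) ≈ -41.48°, λ = atan2(p_y, p_x) ≈ 130.99°.

≈ lat -41°, lon 131°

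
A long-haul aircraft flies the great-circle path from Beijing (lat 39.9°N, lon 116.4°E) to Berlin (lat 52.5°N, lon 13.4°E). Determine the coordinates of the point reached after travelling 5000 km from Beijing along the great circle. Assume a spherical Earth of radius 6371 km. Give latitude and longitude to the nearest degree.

≈ lat 60°N, lon 50°E

Write both endpoints as unit vectors p₁, p₂ with components (cos φ cos λ, cos φ sin λ, sin φ).
The central angle between the endpoints is δ = arccos(p₁·p₂) ≈ 1.155 rad (66.2°). The total great-circle distance is δ·R ≈ 1.155 × 6371 ≈ 7359 km, so the target fraction is f = 5000/7359 ≈ 0.679.
Interpolate at f ≈ 0.679 with slerp weights a = sin((1−f)δ)/sin δ ≈ 0.396, b = sin(fδ)/sin δ ≈ 0.772.
p = a·p₁ + b·p₂ ≈ (0.323, 0.381, 0.867); φ = arcsin(p_z) ≈ 60.06°, λ = atan2(p_y, p_x) ≈ 49.74°.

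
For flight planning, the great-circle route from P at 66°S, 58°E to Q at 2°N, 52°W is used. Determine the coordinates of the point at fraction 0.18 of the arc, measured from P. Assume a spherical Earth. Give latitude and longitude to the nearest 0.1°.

Convert each endpoint to a unit vector on the sphere (x = cos φ cos λ, y = cos φ sin λ, z = sin φ).
The central angle between the endpoints is δ = arccos(p₁·p₂) ≈ 1.743 rad (99.8°).
Interpolate at f = 0.18 with slerp weights a = sin((1−f)δ)/sin δ ≈ 1.005, b = sin(fδ)/sin δ ≈ 0.313.
p = a·p₁ + b·p₂ ≈ (0.409, 0.100, -0.907); φ = arcsin(p_z) ≈ -65.09°, λ = atan2(p_y, p_x) ≈ 13.73°.

≈ 65.1°S, 13.7°E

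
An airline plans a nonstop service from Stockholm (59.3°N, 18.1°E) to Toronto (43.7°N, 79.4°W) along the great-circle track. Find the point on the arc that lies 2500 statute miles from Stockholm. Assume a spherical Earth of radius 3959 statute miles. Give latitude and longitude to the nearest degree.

The haversine formula gives a central angle δ ≈ 0.993 rad (56.9°) between the endpoints. The total great-circle distance is δ·R ≈ 0.993 × 3959 ≈ 3933 mi, so the target fraction is f = 2500/3933 ≈ 0.636.
Interpolate at f ≈ 0.636 with slerp weights a = sin((1−f)δ)/sin δ ≈ 0.423, b = sin(fδ)/sin δ ≈ 0.705.
p = a·p₁ + b·p₂ ≈ (0.299, -0.434, 0.850); φ = arcsin(p_z) ≈ 58.22°, λ = atan2(p_y, p_x) ≈ -55.44°.

≈ (58°N, 55°W)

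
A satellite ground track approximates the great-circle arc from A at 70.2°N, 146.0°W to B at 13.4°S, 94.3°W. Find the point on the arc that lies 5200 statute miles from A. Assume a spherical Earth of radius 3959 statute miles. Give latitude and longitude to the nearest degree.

Write both endpoints as unit vectors p₁, p₂ with components (cos φ cos λ, cos φ sin λ, sin φ).
The central angle between the endpoints is δ = arccos(p₁·p₂) ≈ 1.585 rad (90.8°). The total great-circle distance is δ·R ≈ 1.585 × 3959 ≈ 6273 mi, so the target fraction is f = 5200/6273 ≈ 0.829.
Interpolate at f ≈ 0.829 with slerp weights a = sin((1−f)δ)/sin δ ≈ 0.268, b = sin(fδ)/sin δ ≈ 0.967.
p = a·p₁ + b·p₂ ≈ (-0.146, -0.989, 0.028); φ = arcsin(p_z) ≈ 1.60°, λ = atan2(p_y, p_x) ≈ -98.38°.

≈ 2°N, 98°W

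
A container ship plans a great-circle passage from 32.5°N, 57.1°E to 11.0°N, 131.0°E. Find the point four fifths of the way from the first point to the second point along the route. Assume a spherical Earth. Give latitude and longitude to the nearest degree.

≈ 18°N, 118°E

Convert each endpoint to a unit vector on the sphere (x = cos φ cos λ, y = cos φ sin λ, z = sin φ).
The central angle between the endpoints is δ = arccos(p₁·p₂) ≈ 1.232 rad (70.6°).
Interpolate at f = 4/5 with slerp weights a = sin((1−f)δ)/sin δ ≈ 0.259, b = sin(fδ)/sin δ ≈ 0.884.
p = a·p₁ + b·p₂ ≈ (-0.451, 0.838, 0.308); φ = arcsin(p_z) ≈ 17.92°, λ = atan2(p_y, p_x) ≈ 118.28°.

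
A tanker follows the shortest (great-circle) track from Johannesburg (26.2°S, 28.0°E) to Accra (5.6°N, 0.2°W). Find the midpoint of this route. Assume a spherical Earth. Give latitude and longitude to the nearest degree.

≈ 11°S, 13°E

From cos δ = sin φ₁ sin φ₂ + cos φ₁ cos φ₂ cos Δλ, the central angle is δ ≈ 0.732 rad (41.9°).
Interpolate at f = 1/2 with slerp weights a = sin((1−f)δ)/sin δ ≈ 0.535, b = sin(fδ)/sin δ ≈ 0.535.
p = a·p₁ + b·p₂ ≈ (0.957, 0.224, -0.184); φ = arcsin(p_z) ≈ -10.61°, λ = atan2(p_y, p_x) ≈ 13.16°.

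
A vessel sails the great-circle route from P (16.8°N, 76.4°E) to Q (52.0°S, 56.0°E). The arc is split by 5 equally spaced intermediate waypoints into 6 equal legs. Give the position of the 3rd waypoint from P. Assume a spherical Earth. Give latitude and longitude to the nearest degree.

≈ (18°S, 68°E)

Convert each endpoint to a unit vector on the sphere (x = cos φ cos λ, y = cos φ sin λ, z = sin φ).
The central angle between the endpoints is δ = arccos(p₁·p₂) ≈ 1.240 rad (71.1°).
Interpolate at f = 3/6 with slerp weights a = sin((1−f)δ)/sin δ ≈ 0.614, b = sin(fδ)/sin δ ≈ 0.614.
p = a·p₁ + b·p₂ ≈ (0.350, 0.885, -0.307); φ = arcsin(p_z) ≈ -17.85°, λ = atan2(p_y, p_x) ≈ 68.44°.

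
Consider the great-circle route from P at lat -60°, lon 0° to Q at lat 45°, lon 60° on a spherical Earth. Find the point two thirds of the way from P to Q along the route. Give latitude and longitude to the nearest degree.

Write both endpoints as unit vectors p₁, p₂ with components (cos φ cos λ, cos φ sin λ, sin φ).
The central angle between the endpoints is δ = arccos(p₁·p₂) ≈ 2.021 rad (115.8°).
Interpolate at f = 2/3 with slerp weights a = sin((1−f)δ)/sin δ ≈ 0.693, b = sin(fδ)/sin δ ≈ 1.083.
p = a·p₁ + b·p₂ ≈ (0.730, 0.663, 0.166); φ = arcsin(p_z) ≈ 9.54°, λ = atan2(p_y, p_x) ≈ 42.28°.

≈ lat 10°, lon 42°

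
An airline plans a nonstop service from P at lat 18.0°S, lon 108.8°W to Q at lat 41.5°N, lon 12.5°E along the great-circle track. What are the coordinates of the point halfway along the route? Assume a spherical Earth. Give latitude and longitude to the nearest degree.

≈ lat 23°N, lon 60°W

Convert each endpoint to a unit vector on the sphere (x = cos φ cos λ, y = cos φ sin λ, z = sin φ).
The central angle between the endpoints is δ = arccos(p₁·p₂) ≈ 2.183 rad (125.1°).
Interpolate at f = 1/2 with slerp weights a = sin((1−f)δ)/sin δ ≈ 1.084, b = sin(fδ)/sin δ ≈ 1.084.
p = a·p₁ + b·p₂ ≈ (0.461, -0.801, 0.383); φ = arcsin(p_z) ≈ 22.55°, λ = atan2(p_y, p_x) ≈ -60.09°.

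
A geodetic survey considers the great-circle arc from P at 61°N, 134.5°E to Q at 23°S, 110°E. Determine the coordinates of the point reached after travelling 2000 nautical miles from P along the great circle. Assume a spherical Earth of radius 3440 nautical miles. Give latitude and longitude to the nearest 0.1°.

From cos δ = sin φ₁ sin φ₂ + cos φ₁ cos φ₂ cos Δλ, the central angle is δ ≈ 1.506 rad (86.3°). The total great-circle distance is δ·R ≈ 1.506 × 3440 ≈ 5182 nmi, so the target fraction is f = 2000/5182 ≈ 0.386.
Interpolate at f ≈ 0.386 with slerp weights a = sin((1−f)δ)/sin δ ≈ 0.800, b = sin(fδ)/sin δ ≈ 0.550.
p = a·p₁ + b·p₂ ≈ (-0.445, 0.753, 0.485); φ = arcsin(p_z) ≈ 29.01°, λ = atan2(p_y, p_x) ≈ 120.60°.

≈ 29.0°N, 120.6°E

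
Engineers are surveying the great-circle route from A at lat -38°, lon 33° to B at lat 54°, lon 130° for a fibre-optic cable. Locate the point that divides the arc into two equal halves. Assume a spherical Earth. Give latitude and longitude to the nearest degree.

From cos δ = sin φ₁ sin φ₂ + cos φ₁ cos φ₂ cos Δλ, the central angle is δ ≈ 2.159 rad (123.7°).
Interpolate at f = 1/2 with slerp weights a = sin((1−f)δ)/sin δ ≈ 1.059, b = sin(fδ)/sin δ ≈ 1.059.
p = a·p₁ + b·p₂ ≈ (0.300, 0.932, 0.205); φ = arcsin(p_z) ≈ 11.82°, λ = atan2(p_y, p_x) ≈ 72.16°.

≈ lat 12°, lon 72°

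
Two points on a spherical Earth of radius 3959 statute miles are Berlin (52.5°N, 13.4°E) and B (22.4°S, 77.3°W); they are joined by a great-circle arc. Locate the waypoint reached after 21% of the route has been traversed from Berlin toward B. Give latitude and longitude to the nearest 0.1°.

≈ (42.6°N, 17.2°W)

The haversine formula gives a central angle δ ≈ 1.885 rad (108.0°) between the endpoints.
Interpolate at f = 0.21 with slerp weights a = sin((1−f)δ)/sin δ ≈ 1.048, b = sin(fδ)/sin δ ≈ 0.405.
p = a·p₁ + b·p₂ ≈ (0.703, -0.218, 0.677); φ = arcsin(p_z) ≈ 42.61°, λ = atan2(p_y, p_x) ≈ -17.22°.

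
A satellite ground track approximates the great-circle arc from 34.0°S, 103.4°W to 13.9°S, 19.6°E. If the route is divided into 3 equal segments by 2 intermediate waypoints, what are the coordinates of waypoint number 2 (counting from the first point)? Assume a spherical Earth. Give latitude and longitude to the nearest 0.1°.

≈ 35.7°S, 12.2°W

Convert each endpoint to a unit vector on the sphere (x = cos φ cos λ, y = cos φ sin λ, z = sin φ).
The central angle between the endpoints is δ = arccos(p₁·p₂) ≈ 1.880 rad (107.7°).
Interpolate at f = 2/3 with slerp weights a = sin((1−f)δ)/sin δ ≈ 0.615, b = sin(fδ)/sin δ ≈ 0.997.
p = a·p₁ + b·p₂ ≈ (0.794, -0.172, -0.584); φ = arcsin(p_z) ≈ -35.71°, λ = atan2(p_y, p_x) ≈ -12.21°.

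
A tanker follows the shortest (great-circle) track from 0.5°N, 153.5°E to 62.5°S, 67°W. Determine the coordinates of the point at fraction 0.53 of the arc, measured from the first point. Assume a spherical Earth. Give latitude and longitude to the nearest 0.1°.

≈ 53.7°S, 178.8°W

Convert each endpoint to a unit vector on the sphere (x = cos φ cos λ, y = cos φ sin λ, z = sin φ).
The central angle between the endpoints is δ = arccos(p₁·p₂) ≈ 1.938 rad (111.0°).
Interpolate at f = 0.53 with slerp weights a = sin((1−f)δ)/sin δ ≈ 0.846, b = sin(fδ)/sin δ ≈ 0.917.
p = a·p₁ + b·p₂ ≈ (-0.592, -0.012, -0.806); φ = arcsin(p_z) ≈ -53.69°, λ = atan2(p_y, p_x) ≈ -178.83°.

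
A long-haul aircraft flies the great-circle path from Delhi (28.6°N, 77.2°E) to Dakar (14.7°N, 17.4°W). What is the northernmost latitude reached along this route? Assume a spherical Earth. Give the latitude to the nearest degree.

The great circle lies in the plane with unit normal n̂ = (p₁ × p₂)/|p₁ × p₂|.
Here n̂_z ≈ -0.848; the vertex latitude is φ_max = arccos|n̂_z| ≈ 32.0°.
Check via Clairaut: cos φ_max = |cos φ₁| · sin C = cos(28.6°)·sin(74.9°) ≈ 0.848, again giving ≈ 32.0°.

≈ 32°N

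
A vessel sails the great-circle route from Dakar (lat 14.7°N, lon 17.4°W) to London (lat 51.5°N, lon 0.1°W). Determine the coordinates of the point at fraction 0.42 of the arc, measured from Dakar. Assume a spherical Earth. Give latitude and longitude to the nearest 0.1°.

≈ lat 30.4°N, lon 11.9°W

Write both endpoints as unit vectors p₁, p₂ with components (cos φ cos λ, cos φ sin λ, sin φ).
The central angle between the endpoints is δ = arccos(p₁·p₂) ≈ 0.686 rad (39.3°).
Interpolate at f = 0.42 with slerp weights a = sin((1−f)δ)/sin δ ≈ 0.612, b = sin(fδ)/sin δ ≈ 0.449.
p = a·p₁ + b·p₂ ≈ (0.844, -0.177, 0.506); φ = arcsin(p_z) ≈ 30.42°, λ = atan2(p_y, p_x) ≈ -11.87°.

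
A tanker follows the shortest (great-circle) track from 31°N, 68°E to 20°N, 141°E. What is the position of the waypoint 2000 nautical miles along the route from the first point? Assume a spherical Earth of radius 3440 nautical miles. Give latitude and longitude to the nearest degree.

The haversine formula gives a central angle δ ≈ 1.147 rad (65.7°) between the endpoints. The total great-circle distance is δ·R ≈ 1.147 × 3440 ≈ 3944 nmi, so the target fraction is f = 2000/3944 ≈ 0.507.
Interpolate at f ≈ 0.507 with slerp weights a = sin((1−f)δ)/sin δ ≈ 0.588, b = sin(fδ)/sin δ ≈ 0.603.
p = a·p₁ + b·p₂ ≈ (-0.251, 0.823, 0.509); φ = arcsin(p_z) ≈ 30.58°, λ = atan2(p_y, p_x) ≈ 106.98°.

≈ 31°N, 107°E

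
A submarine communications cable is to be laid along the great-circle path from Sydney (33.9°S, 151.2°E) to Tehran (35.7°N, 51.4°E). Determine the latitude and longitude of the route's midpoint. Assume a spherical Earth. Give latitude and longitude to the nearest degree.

≈ (1°N, 102°E)

Convert each endpoint to a unit vector on the sphere (x = cos φ cos λ, y = cos φ sin λ, z = sin φ).
The central angle between the endpoints is δ = arccos(p₁·p₂) ≈ 2.027 rad (116.1°).
Interpolate at f = 1/2 with slerp weights a = sin((1−f)δ)/sin δ ≈ 0.945, b = sin(fδ)/sin δ ≈ 0.945.
p = a·p₁ + b·p₂ ≈ (-0.209, 0.978, 0.024); φ = arcsin(p_z) ≈ 1.40°, λ = atan2(p_y, p_x) ≈ 102.04°.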